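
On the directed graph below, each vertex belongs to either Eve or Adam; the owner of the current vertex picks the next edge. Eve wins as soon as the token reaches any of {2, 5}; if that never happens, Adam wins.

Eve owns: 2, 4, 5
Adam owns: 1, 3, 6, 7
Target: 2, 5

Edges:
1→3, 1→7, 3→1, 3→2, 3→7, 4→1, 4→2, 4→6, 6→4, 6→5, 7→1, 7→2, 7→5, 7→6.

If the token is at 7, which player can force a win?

Adam

A0 = {2, 5}
A1: add {4} — 4 (Eve) has 4→2.
A2: add {6} — 6 (Adam): all of {4, 5} already in.
A3 = A2; e.g. 1 (Adam) can still go to 3. Fixed point.
7 never enters the attractor, so Adam can avoid the target forever.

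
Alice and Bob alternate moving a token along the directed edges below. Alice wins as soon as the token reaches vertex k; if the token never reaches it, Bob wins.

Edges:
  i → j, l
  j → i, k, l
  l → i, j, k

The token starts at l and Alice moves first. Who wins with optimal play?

Alice

Track states (vertex, player-to-move).
A0 = {(k,Alice), (k,Bob)}
A1: add {(j,Alice), (l,Alice)}.
(l,Alice) ∈ A1 ⇒ Alice forces the target.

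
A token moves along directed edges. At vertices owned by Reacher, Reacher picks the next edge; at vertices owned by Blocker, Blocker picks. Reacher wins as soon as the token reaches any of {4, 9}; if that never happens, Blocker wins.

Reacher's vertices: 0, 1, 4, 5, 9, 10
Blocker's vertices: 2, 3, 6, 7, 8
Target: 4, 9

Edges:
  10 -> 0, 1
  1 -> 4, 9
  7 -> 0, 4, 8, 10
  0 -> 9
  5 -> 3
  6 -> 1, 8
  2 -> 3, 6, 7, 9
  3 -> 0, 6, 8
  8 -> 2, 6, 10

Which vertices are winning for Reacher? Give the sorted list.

0, 1, 4, 9, 10

A0 = {4, 9}
A1: add {0, 1} — 0 (Reacher) has 0→9; 1 (Reacher) has 1→4.
A2: add {10} — 10 (Reacher) has 10→0.
A3 = A2; e.g. 2 (Blocker) can still go to 3. Fixed point.
Reacher's winning region = {0, 1, 4, 9, 10}.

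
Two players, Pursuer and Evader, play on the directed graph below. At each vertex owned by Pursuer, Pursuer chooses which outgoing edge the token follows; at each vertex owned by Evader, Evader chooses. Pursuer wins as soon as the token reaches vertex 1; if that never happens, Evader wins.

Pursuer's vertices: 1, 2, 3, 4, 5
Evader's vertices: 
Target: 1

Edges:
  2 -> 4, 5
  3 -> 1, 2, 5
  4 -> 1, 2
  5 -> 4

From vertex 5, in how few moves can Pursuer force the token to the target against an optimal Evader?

A0 = {1}
A1: add {3, 4} — 3 (Pursuer) has 3→1; 4 (Pursuer) has 4→1.
A2: add {2, 5} — 2 (Pursuer) has 2→4; 5 (Pursuer) has 5→4.
A2 = all vertices. Fixed point.
5 enters the attractor at level 2, so Pursuer can force the target in 2 moves from there.

2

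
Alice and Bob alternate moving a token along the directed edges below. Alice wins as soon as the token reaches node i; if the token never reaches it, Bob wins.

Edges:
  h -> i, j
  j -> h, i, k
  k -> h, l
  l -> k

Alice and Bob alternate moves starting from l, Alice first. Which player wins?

Track states (vertex, player-to-move).
A0 = {(i,Alice), (i,Bob)}
A1: add {(h,Alice), (j,Alice)}.
A2: add {(h,Bob)}.
A3: add {(k,Alice)}.
A4: add {(j,Bob), (l,Bob)}.
A5 = A4; e.g. (k,Bob) stays out. (l,Alice) never enters ⇒ Bob avoids the target.

Bob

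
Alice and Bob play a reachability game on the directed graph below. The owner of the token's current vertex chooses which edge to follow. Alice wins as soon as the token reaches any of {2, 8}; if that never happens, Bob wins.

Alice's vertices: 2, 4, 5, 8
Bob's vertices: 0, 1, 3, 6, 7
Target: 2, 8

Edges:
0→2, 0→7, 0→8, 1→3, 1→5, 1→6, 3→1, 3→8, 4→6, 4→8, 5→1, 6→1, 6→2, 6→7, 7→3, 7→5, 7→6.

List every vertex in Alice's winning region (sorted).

2, 4, 8

A0 = {2, 8}
A1: add {4} — 4 (Alice) has 4→8.
A2 = A1; e.g. 0 (Bob) can still go to 7. Fixed point.
Alice's winning region = {2, 4, 8}.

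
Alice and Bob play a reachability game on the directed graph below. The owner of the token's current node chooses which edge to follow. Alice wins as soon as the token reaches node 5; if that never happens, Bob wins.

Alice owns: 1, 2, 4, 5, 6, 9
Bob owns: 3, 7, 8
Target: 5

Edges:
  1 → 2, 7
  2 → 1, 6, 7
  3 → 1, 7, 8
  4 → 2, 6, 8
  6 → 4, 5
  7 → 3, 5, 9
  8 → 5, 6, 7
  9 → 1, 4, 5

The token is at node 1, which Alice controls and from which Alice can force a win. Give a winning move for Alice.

2

A0 = {5}
A1: add {6, 9} — 6 (Alice) has 6→5; 9 (Alice) has 9→5.
A2: add {2, 4} — 2 (Alice) has 2→6; 4 (Alice) has 4→6.
A3: add {1} — 1 (Alice) has 1→2.
A4 = A3; e.g. 3 (Bob) can still go to 7. Fixed point.
From 1, successor 2 is in the attractor (rank 2); the other successor 7 is not.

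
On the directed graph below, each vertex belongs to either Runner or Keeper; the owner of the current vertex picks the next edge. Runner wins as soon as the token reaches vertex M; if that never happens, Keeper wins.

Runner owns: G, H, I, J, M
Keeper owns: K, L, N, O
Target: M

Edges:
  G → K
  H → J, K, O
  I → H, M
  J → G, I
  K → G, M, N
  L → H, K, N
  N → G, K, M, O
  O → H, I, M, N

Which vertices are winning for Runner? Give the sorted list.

H, I, J, M

A0 = {M}
A1: add {I} — I (Runner) has I→M.
A2: add {J} — J (Runner) has J→I.
A3: add {H} — H (Runner) has H→J.
A4 = A3; e.g. G (Runner) has no edge into A3. Fixed point.
Runner's winning region = {H, I, J, M}.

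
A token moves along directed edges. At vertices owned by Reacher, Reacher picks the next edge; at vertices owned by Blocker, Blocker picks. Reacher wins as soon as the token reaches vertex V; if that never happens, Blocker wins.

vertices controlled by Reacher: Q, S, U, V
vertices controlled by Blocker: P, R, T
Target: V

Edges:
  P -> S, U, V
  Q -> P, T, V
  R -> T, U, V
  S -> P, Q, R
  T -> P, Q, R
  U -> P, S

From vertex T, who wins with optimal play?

A0 = {V}
A1: add {Q} — Q (Reacher) has Q→V.
A2: add {S} — S (Reacher) has S→Q.
A3: add {U} — U (Reacher) has U→S.
A4: add {P} — P (Blocker): all of {S, U, V} already in.
A5 = A4; e.g. R (Blocker) can still go to T. Fixed point.
T never enters the attractor, so Blocker can avoid the target forever.

Blocker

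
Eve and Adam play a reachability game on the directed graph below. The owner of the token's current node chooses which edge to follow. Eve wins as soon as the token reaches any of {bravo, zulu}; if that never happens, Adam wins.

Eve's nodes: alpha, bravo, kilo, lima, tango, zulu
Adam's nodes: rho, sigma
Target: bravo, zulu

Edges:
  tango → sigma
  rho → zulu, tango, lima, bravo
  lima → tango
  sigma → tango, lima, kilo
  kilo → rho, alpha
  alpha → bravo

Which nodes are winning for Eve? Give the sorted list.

A0 = {bravo, zulu}
A1: add {alpha} — alpha (Eve) has alpha→bravo.
A2: add {kilo} — kilo (Eve) has kilo→alpha.
A3 = A2; e.g. tango (Eve) has no edge into A2. Fixed point.
Eve's winning region = {alpha, bravo, kilo, zulu}.

alpha, bravo, kilo, zulu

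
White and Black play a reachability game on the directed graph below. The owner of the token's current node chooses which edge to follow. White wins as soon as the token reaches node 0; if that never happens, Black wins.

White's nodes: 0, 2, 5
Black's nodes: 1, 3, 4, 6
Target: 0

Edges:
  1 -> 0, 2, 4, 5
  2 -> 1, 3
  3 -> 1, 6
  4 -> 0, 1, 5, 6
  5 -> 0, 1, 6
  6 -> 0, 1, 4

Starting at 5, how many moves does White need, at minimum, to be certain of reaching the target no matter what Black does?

A0 = {0}
A1: add {5} — 5 (White) has 5→0.
A2 = A1; e.g. 1 (Black) can still go to 2. Fixed point.
5 enters the attractor at level 1, so White can force the target in 1 move from there.

1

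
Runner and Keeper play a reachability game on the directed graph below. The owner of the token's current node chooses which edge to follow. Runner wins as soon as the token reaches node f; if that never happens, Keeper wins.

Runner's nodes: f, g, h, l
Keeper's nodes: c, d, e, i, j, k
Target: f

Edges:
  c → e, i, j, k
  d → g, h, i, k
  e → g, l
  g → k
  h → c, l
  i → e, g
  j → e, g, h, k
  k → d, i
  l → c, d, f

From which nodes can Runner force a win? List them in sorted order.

A0 = {f}
A1: add {l} — l (Runner) has l→f.
A2: add {h} — h (Runner) has h→l.
A3 = A2; e.g. c (Keeper) can still go to e. Fixed point.
Runner's winning region = {f, h, l}.

f, h, l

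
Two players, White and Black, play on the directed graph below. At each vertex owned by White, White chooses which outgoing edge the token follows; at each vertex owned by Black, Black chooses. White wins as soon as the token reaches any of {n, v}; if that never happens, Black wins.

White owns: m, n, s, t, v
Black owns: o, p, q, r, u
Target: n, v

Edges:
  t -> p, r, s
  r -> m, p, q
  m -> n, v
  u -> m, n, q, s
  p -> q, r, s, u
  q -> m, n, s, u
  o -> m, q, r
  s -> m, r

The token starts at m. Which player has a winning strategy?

White

A0 = {n, v}
A1: add {m} — m (White) has m→n.
m ∈ A1, so White can force the target.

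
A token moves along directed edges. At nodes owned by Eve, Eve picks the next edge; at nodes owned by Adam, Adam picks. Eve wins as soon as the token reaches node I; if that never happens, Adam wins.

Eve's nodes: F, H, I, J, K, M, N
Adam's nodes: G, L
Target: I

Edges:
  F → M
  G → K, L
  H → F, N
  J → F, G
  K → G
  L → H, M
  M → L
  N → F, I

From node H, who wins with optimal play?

Eve

A0 = {I}
A1: add {N} — N (Eve) has N→I.
A2: add {H} — H (Eve) has H→N.
A3 = A2; e.g. F (Eve) has no edge into A2. Fixed point.
H ∈ A2, so Eve can force the target.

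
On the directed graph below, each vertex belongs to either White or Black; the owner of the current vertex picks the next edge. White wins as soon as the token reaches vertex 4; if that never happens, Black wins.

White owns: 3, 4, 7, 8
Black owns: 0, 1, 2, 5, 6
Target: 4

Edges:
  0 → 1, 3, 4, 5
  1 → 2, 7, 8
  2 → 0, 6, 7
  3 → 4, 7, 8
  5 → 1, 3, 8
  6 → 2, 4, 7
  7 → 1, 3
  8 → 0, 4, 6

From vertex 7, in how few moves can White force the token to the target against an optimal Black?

2

A0 = {4}
A1: add {3, 8} — 3 (White) has 3→4; 8 (White) has 8→4.
A2: add {7} — 7 (White) has 7→3.
A3 = A2; e.g. 0 (Black) can still go to 1. Fixed point.
7 enters the attractor at level 2, so White can force the target in 2 moves from there.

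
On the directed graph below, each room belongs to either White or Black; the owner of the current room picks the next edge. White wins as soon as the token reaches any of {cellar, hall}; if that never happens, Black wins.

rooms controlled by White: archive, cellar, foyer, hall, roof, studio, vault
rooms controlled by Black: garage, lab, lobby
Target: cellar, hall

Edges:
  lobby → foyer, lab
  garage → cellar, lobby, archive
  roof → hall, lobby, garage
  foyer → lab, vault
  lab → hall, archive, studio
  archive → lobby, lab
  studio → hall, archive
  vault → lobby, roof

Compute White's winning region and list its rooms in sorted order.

A0 = {cellar, hall}
A1: add {roof, studio} — roof (White) has roof→hall; studio (White) has studio→hall.
A2: add {vault} — vault (White) has vault→roof.
A3: add {foyer} — foyer (White) has foyer→vault.
A4 = A3; e.g. lobby (Black) can still go to lab. Fixed point.
White's winning region = {cellar, foyer, hall, roof, studio, vault}.

cellar, foyer, hall, roof, studio, vault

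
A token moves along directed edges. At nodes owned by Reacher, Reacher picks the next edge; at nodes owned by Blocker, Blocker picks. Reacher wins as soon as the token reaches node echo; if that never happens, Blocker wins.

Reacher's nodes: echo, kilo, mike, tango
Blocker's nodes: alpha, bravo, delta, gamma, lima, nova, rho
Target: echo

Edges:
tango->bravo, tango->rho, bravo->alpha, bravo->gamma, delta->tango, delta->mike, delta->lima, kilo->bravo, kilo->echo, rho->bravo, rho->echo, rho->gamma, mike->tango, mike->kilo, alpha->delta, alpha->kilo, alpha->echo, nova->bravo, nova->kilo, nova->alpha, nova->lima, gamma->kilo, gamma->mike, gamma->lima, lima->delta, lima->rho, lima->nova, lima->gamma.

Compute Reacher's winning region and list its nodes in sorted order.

echo, kilo, mike

A0 = {echo}
A1: add {kilo} — kilo (Reacher) has kilo→echo.
A2: add {mike} — mike (Reacher) has mike→kilo.
A3 = A2; e.g. tango (Reacher) has no edge into A2. Fixed point.
Reacher's winning region = {echo, kilo, mike}.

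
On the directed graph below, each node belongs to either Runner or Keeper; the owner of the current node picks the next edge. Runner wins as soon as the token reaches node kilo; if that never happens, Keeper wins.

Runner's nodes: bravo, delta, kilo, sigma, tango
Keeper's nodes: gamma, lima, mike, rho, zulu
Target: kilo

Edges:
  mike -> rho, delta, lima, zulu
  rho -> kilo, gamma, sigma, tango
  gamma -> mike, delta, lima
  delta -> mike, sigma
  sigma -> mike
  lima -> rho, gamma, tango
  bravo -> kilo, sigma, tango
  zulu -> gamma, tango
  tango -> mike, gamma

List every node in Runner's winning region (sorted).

A0 = {kilo}
A1: add {bravo} — bravo (Runner) has bravo→kilo.
A2 = A1; e.g. mike (Keeper) can still go to rho. Fixed point.
Runner's winning region = {bravo, kilo}.

bravo, kilo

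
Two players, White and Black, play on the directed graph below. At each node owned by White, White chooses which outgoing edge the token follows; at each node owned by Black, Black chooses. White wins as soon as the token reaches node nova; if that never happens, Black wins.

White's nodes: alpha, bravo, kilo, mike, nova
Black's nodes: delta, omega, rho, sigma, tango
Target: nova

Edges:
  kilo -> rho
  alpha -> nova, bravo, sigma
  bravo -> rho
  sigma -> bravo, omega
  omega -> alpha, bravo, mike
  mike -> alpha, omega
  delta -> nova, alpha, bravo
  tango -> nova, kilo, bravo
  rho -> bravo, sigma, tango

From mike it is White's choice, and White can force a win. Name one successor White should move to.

alpha

A0 = {nova}
A1: add {alpha} — alpha (White) has alpha→nova.
A2: add {mike} — mike (White) has mike→alpha.
A3 = A2; e.g. kilo (White) has no edge into A2. Fixed point.
From mike, successor alpha is in the attractor (rank 1); the other successor omega is not.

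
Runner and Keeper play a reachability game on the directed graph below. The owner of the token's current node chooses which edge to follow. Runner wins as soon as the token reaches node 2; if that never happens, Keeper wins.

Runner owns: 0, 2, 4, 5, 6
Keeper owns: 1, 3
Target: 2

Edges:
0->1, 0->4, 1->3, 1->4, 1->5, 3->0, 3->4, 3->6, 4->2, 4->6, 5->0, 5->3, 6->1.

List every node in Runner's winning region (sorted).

A0 = {2}
A1: add {4} — 4 (Runner) has 4→2.
A2: add {0} — 0 (Runner) has 0→4.
A3: add {5} — 5 (Runner) has 5→0.
A4 = A3; e.g. 1 (Keeper) can still go to 3. Fixed point.
Runner's winning region = {0, 2, 4, 5}.

0, 2, 4, 5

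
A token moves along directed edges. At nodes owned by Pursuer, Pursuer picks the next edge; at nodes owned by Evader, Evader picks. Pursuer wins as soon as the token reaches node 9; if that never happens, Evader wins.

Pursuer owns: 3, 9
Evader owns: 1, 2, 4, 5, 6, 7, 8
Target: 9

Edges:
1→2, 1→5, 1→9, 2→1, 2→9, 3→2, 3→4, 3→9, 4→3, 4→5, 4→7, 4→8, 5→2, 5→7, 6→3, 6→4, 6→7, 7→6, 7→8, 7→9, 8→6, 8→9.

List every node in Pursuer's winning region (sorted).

A0 = {9}
A1: add {3} — 3 (Pursuer) has 3→9.
A2 = A1; e.g. 1 (Evader) can still go to 2. Fixed point.
Pursuer's winning region = {3, 9}.

3, 9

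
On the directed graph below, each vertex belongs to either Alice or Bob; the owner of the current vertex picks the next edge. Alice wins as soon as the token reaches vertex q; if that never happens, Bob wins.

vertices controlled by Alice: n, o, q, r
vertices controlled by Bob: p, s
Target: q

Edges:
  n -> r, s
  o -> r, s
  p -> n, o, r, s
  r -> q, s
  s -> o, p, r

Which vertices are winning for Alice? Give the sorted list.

A0 = {q}
A1: add {r} — r (Alice) has r→q.
A2: add {n, o} — n (Alice) has n→r; o (Alice) has o→r.
A3 = A2; e.g. p (Bob) can still go to s. Fixed point.
Alice's winning region = {n, o, q, r}.

n, o, q, r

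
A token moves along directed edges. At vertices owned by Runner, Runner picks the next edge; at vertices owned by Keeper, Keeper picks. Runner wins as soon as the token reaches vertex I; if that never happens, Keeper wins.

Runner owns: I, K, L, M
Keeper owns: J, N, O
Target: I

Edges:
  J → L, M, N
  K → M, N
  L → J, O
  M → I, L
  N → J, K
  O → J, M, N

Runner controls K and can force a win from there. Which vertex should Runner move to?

A0 = {I}
A1: add {M} — M (Runner) has M→I.
A2: add {K} — K (Runner) has K→M.
A3 = A2; e.g. J (Keeper) can still go to L. Fixed point.
From K, successor M is in the attractor (rank 1); the other successor N is not.

M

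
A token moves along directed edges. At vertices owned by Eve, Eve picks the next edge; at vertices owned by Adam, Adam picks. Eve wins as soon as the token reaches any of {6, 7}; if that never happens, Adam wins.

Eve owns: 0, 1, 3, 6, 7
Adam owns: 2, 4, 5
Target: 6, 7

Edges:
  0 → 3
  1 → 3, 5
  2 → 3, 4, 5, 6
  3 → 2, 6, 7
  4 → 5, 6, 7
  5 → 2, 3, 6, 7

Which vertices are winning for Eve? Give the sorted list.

0, 1, 3, 6, 7

A0 = {6, 7}
A1: add {3} — 3 (Eve) has 3→6.
A2: add {0, 1} — 0 (Eve) has 0→3; 1 (Eve) has 1→3.
A3 = A2; e.g. 2 (Adam) can still go to 4. Fixed point.
Eve's winning region = {0, 1, 3, 6, 7}.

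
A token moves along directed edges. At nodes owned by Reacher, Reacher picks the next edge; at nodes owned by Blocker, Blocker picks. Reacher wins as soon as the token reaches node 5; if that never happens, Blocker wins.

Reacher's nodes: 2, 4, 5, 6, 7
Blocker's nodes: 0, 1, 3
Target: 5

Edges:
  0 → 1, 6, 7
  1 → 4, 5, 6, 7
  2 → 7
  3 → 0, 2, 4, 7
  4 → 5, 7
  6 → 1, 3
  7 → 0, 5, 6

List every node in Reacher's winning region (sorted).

A0 = {5}
A1: add {4, 7} — 4 (Reacher) has 4→5; 7 (Reacher) has 7→5.
A2: add {2} — 2 (Reacher) has 2→7.
A3 = A2; e.g. 0 (Blocker) can still go to 1. Fixed point.
Reacher's winning region = {2, 4, 5, 7}.

2, 4, 5, 7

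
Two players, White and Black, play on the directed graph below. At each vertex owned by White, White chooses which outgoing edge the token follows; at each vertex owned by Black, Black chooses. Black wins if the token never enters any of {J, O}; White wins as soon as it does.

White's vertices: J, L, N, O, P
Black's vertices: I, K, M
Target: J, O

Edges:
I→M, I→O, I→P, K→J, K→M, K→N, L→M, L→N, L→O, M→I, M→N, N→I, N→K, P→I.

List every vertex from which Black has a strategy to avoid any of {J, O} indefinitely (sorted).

A0 = {J, O}
A1: add {L} — L (White) has L→O.
A2 = A1; e.g. I (Black) can still go to M. Fixed point.
White's attractor = {J, L, O}; Black avoids the target exactly from the complement.

I, K, M, N, P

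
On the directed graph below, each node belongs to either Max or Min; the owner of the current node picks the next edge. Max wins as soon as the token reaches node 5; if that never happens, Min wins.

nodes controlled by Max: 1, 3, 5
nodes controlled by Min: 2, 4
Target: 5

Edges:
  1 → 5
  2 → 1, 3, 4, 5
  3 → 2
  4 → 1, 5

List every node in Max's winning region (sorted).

A0 = {5}
A1: add {1} — 1 (Max) has 1→5.
A2: add {4} — 4 (Min): all of {1, 5} already in.
A3 = A2; e.g. 2 (Min) can still go to 3. Fixed point.
Max's winning region = {1, 4, 5}.

1, 4, 5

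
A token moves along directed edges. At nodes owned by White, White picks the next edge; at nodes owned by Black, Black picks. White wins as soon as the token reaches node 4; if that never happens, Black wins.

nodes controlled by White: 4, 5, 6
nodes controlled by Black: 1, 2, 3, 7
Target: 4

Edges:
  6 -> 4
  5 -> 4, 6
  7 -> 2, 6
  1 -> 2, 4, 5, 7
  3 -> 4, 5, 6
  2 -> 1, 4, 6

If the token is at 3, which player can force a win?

A0 = {4}
A1: add {5, 6} — 5 (White) has 5→4; 6 (White) has 6→4.
A2: add {3} — 3 (Black): all of {4, 5, 6} already in.
A3 = A2; e.g. 1 (Black) can still go to 2. Fixed point.
3 ∈ A2, so White can force the target.

White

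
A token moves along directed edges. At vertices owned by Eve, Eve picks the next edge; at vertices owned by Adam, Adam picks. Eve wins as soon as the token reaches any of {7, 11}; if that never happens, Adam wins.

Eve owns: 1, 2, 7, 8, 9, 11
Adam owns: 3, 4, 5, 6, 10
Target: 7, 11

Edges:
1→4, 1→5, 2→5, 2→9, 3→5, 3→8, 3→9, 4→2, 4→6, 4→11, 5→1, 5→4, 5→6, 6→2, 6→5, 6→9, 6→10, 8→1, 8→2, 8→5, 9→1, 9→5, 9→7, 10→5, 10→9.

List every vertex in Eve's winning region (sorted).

2, 7, 8, 9, 11

A0 = {7, 11}
A1: add {9} — 9 (Eve) has 9→7.
A2: add {2} — 2 (Eve) has 2→9.
A3: add {8} — 8 (Eve) has 8→2.
A4 = A3; e.g. 1 (Eve) has no edge into A3. Fixed point.
Eve's winning region = {2, 7, 8, 9, 11}.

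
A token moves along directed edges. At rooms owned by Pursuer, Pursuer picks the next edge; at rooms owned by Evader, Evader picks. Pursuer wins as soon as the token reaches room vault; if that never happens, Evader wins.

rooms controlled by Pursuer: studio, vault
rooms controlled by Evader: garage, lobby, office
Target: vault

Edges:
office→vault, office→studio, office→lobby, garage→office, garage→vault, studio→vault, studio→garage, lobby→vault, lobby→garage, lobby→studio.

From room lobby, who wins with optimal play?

A0 = {vault}
A1: add {studio} — studio (Pursuer) has studio→vault.
A2 = A1; e.g. office (Evader) can still go to lobby. Fixed point.
lobby never enters the attractor, so Evader can avoid the target forever.

Evader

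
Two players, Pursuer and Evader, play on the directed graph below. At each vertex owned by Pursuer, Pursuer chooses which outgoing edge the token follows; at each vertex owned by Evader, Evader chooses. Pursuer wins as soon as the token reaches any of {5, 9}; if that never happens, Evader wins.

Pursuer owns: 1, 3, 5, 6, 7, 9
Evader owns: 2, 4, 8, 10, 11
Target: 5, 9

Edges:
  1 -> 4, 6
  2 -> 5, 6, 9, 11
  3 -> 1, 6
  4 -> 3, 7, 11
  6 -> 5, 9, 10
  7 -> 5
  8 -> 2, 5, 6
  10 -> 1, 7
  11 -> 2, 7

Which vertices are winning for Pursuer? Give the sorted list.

A0 = {5, 9}
A1: add {6, 7} — 6 (Pursuer) has 6→5; 7 (Pursuer) has 7→5.
A2: add {1, 3} — 1 (Pursuer) has 1→6; 3 (Pursuer) has 3→6.
A3: add {10} — 10 (Evader): all of {1, 7} already in.
A4 = A3; e.g. 2 (Evader) can still go to 11. Fixed point.
Pursuer's winning region = {1, 3, 5, 6, 7, 9, 10}.

1, 3, 5, 6, 7, 9, 10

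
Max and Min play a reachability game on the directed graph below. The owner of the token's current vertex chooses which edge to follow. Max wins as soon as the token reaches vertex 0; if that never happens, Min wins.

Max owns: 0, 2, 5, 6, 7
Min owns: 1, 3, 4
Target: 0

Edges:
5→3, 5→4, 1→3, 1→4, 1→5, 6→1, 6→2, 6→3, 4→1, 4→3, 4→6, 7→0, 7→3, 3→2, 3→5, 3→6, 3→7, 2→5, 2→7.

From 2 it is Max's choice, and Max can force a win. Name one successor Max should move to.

A0 = {0}
A1: add {7} — 7 (Max) has 7→0.
A2: add {2} — 2 (Max) has 2→7.
A3: add {6} — 6 (Max) has 6→2.
A4 = A3; e.g. 1 (Min) can still go to 3. Fixed point.
From 2, successor 7 is in the attractor (rank 1); the other successor 5 is not.

7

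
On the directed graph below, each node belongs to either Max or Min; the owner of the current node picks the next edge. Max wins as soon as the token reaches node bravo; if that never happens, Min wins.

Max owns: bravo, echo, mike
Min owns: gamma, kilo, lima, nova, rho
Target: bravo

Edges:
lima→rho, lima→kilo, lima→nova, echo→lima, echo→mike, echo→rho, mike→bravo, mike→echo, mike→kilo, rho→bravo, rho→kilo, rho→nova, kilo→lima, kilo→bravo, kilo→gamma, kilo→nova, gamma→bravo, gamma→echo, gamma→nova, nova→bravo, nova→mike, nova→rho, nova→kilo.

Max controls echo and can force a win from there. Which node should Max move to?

mike

A0 = {bravo}
A1: add {mike} — mike (Max) has mike→bravo.
A2: add {echo} — echo (Max) has echo→mike.
A3 = A2; e.g. lima (Min) can still go to rho. Fixed point.
From echo, successor mike is in the attractor (rank 1); the other successors lima, rho are not.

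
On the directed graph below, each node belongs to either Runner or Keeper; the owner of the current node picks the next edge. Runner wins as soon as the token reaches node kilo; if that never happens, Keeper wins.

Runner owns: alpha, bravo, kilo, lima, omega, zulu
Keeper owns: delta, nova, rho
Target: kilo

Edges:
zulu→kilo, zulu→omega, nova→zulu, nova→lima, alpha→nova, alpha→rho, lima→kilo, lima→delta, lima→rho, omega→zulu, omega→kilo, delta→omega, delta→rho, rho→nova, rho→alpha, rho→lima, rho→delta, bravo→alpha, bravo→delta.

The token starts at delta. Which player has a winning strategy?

Keeper

A0 = {kilo}
A1: add {lima, omega, zulu} — zulu (Runner) has zulu→kilo; lima (Runner) has lima→kilo; omega (Runner) has omega→kilo.
A2: add {nova} — nova (Keeper): all of {zulu, lima} already in.
A3: add {alpha} — alpha (Runner) has alpha→nova.
A4: add {bravo} — bravo (Runner) has bravo→alpha.
A5 = A4; e.g. delta (Keeper) can still go to rho. Fixed point.
delta never enters the attractor, so Keeper can avoid the target forever.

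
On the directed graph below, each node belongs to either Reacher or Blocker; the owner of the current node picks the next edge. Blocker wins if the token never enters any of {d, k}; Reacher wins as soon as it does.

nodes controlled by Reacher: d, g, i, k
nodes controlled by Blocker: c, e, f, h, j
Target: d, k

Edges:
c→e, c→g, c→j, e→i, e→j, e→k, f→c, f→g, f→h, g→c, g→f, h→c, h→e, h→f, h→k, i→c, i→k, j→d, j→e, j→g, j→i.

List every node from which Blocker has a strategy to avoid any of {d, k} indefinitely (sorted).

c, e, f, g, h, j

A0 = {d, k}
A1: add {i} — i (Reacher) has i→k.
A2 = A1; e.g. c (Blocker) can still go to e. Fixed point.
Reacher's attractor = {d, i, k}; Blocker avoids the target exactly from the complement.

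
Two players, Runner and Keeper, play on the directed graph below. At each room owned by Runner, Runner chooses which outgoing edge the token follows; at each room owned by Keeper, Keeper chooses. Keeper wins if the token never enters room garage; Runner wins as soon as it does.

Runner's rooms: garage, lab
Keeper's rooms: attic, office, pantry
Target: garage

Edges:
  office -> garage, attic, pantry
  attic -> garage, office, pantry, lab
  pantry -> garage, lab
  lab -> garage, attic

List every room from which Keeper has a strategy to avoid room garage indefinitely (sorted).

attic, office

A0 = {garage}
A1: add {lab} — lab (Runner) has lab→garage.
A2: add {pantry} — pantry (Keeper): all of {garage, lab} already in.
A3 = A2; e.g. office (Keeper) can still go to attic. Fixed point.
Runner's attractor = {garage, lab, pantry}; Keeper avoids the target exactly from the complement.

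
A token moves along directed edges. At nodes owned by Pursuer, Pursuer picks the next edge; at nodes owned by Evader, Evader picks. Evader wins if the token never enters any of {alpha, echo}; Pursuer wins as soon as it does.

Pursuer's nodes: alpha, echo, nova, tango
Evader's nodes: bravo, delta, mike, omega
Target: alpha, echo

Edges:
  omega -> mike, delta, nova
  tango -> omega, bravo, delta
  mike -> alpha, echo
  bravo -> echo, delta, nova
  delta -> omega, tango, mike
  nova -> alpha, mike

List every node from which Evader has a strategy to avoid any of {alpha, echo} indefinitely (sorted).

A0 = {alpha, echo}
A1: add {mike, nova} — mike (Evader): all of {alpha, echo} already in; nova (Pursuer) has nova→alpha.
A2 = A1; e.g. omega (Evader) can still go to delta. Fixed point.
Pursuer's attractor = {alpha, echo, mike, nova}; Evader avoids the target exactly from the complement.

bravo, delta, omega, tango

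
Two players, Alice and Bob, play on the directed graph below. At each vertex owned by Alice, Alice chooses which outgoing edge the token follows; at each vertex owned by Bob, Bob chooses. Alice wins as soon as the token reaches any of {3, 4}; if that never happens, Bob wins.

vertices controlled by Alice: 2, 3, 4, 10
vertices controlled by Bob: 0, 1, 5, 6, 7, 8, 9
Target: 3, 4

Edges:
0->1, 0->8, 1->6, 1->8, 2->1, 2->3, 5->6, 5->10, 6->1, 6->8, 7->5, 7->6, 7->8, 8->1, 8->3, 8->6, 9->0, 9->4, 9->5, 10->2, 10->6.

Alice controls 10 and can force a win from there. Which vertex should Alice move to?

A0 = {3, 4}
A1: add {2} — 2 (Alice) has 2→3.
A2: add {10} — 10 (Alice) has 10→2.
A3 = A2; e.g. 0 (Bob) can still go to 1. Fixed point.
From 10, successor 2 is in the attractor (rank 1); the other successor 6 is not.

2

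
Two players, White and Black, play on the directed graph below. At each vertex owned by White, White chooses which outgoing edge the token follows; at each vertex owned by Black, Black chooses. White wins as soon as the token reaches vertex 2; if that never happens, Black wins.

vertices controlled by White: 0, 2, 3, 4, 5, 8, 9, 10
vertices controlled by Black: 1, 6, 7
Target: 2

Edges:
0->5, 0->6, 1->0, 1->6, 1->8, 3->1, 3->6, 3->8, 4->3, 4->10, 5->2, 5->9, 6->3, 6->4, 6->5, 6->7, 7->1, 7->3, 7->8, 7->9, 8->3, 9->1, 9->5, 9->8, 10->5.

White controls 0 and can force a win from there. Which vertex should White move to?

5

A0 = {2}
A1: add {5} — 5 (White) has 5→2.
A2: add {0, 9, 10} — 0 (White) has 0→5; 9 (White) has 9→5; 10 (White) has 10→5.
A3: add {4} — 4 (White) has 4→10.
A4 = A3; e.g. 1 (Black) can still go to 6. Fixed point.
From 0, successor 5 is in the attractor (rank 1); the other successor 6 is not.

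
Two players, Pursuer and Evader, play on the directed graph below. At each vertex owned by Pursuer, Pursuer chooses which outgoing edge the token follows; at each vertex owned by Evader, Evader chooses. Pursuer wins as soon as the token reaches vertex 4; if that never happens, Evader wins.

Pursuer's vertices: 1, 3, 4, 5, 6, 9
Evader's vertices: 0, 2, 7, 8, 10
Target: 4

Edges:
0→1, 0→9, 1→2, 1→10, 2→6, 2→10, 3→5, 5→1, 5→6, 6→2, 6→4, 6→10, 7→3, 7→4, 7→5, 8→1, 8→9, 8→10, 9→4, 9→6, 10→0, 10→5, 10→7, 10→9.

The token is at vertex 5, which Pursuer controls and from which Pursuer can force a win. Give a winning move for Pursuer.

A0 = {4}
A1: add {6, 9} — 6 (Pursuer) has 6→4; 9 (Pursuer) has 9→4.
A2: add {5} — 5 (Pursuer) has 5→6.
A3: add {3} — 3 (Pursuer) has 3→5.
A4: add {7} — 7 (Evader): all of {3, 4, 5} already in.
A5 = A4; e.g. 0 (Evader) can still go to 1. Fixed point.
From 5, successor 6 is in the attractor (rank 1); the other successor 1 is not.

6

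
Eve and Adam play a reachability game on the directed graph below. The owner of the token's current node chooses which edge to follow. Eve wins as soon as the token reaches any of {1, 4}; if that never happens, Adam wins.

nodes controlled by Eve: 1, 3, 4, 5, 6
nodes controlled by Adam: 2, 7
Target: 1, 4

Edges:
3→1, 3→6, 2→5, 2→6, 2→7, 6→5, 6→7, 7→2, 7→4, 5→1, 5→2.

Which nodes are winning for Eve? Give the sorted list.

1, 3, 4, 5, 6

A0 = {1, 4}
A1: add {3, 5} — 3 (Eve) has 3→1; 5 (Eve) has 5→1.
A2: add {6} — 6 (Eve) has 6→5.
A3 = A2; e.g. 2 (Adam) can still go to 7. Fixed point.
Eve's winning region = {1, 3, 4, 5, 6}.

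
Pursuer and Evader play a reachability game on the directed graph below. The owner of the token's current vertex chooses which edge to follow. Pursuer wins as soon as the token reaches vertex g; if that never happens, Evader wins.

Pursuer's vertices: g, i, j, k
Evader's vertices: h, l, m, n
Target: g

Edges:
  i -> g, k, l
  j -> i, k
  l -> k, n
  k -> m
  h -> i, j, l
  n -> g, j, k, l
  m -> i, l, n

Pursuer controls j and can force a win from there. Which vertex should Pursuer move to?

A0 = {g}
A1: add {i} — i (Pursuer) has i→g.
A2: add {j} — j (Pursuer) has j→i.
A3 = A2; e.g. h (Evader) can still go to l. Fixed point.
From j, successor i is in the attractor (rank 1); the other successor k is not.

i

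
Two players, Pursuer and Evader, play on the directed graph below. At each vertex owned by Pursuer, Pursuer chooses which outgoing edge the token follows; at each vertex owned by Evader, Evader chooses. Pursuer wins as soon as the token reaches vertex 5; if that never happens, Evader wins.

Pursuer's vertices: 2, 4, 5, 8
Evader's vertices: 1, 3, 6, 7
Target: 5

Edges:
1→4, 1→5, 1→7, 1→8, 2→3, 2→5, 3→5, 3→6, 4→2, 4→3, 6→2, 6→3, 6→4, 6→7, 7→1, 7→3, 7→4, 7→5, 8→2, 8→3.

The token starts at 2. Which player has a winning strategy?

A0 = {5}
A1: add {2} — 2 (Pursuer) has 2→5.
2 ∈ A1, so Pursuer can force the target.

Pursuer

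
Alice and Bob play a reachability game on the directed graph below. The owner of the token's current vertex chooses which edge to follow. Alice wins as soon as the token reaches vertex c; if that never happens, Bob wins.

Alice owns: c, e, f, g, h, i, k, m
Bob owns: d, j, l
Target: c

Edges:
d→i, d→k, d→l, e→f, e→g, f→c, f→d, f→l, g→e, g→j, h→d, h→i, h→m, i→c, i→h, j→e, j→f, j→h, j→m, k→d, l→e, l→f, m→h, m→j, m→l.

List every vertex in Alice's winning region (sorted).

c, e, f, g, h, i, j, l, m

A0 = {c}
A1: add {f, i} — f (Alice) has f→c; i (Alice) has i→c.
A2: add {e, h} — e (Alice) has e→f; h (Alice) has h→i.
A3: add {g, l, m} — g (Alice) has g→e; l (Bob): all of {e, f} already in; m (Alice) has m→h.
A4: add {j} — j (Bob): all of {e, f, h, m} already in.
A5 = A4; e.g. d (Bob) can still go to k. Fixed point.
Alice's winning region = {c, e, f, g, h, i, j, l, m}.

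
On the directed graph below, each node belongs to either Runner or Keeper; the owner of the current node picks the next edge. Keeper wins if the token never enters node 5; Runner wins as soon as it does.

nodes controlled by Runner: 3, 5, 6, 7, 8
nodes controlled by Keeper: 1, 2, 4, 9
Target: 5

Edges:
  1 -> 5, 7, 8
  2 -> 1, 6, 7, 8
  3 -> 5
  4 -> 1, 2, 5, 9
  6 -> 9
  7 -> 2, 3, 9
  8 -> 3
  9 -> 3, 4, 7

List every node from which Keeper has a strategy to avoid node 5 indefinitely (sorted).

2, 4, 6, 9

A0 = {5}
A1: add {3} — 3 (Runner) has 3→5.
A2: add {7, 8} — 7 (Runner) has 7→3; 8 (Runner) has 8→3.
A3: add {1} — 1 (Keeper): all of {5, 7, 8} already in.
A4 = A3; e.g. 2 (Keeper) can still go to 6. Fixed point.
Runner's attractor = {1, 3, 5, 7, 8}; Keeper avoids the target exactly from the complement.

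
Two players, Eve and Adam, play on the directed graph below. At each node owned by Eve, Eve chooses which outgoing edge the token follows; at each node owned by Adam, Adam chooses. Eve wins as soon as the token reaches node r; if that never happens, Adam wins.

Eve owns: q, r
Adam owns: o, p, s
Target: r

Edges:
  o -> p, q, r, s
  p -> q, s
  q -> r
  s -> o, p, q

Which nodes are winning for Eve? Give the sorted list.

A0 = {r}
A1: add {q} — q (Eve) has q→r.
A2 = A1; e.g. o (Adam) can still go to p. Fixed point.
Eve's winning region = {q, r}.

q, r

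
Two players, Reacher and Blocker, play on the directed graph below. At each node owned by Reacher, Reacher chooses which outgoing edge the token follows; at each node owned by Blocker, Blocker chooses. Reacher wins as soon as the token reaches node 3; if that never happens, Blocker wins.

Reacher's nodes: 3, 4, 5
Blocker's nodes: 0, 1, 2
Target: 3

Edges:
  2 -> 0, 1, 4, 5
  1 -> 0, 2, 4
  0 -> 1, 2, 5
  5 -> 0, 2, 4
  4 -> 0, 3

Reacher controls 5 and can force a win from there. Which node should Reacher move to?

4

A0 = {3}
A1: add {4} — 4 (Reacher) has 4→3.
A2: add {5} — 5 (Reacher) has 5→4.
A3 = A2; e.g. 0 (Blocker) can still go to 1. Fixed point.
From 5, successor 4 is in the attractor (rank 1); the other successors 0, 2 are not.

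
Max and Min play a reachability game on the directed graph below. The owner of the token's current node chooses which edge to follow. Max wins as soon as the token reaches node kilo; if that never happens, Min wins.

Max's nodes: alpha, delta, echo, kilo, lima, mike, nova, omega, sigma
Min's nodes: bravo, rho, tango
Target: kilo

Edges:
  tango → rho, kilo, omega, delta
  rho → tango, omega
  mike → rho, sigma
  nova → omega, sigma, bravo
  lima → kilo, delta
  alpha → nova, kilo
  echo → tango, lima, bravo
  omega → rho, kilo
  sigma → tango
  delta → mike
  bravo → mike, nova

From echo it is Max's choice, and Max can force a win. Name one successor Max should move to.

A0 = {kilo}
A1: add {alpha, lima, omega} — lima (Max) has lima→kilo; alpha (Max) has alpha→kilo; omega (Max) has omega→kilo.
A2: add {echo, nova} — nova (Max) has nova→omega; echo (Max) has echo→lima.
A3 = A2; e.g. tango (Min) can still go to rho. Fixed point.
From echo, successor lima is in the attractor (rank 1); the other successors bravo, tango are not.

lima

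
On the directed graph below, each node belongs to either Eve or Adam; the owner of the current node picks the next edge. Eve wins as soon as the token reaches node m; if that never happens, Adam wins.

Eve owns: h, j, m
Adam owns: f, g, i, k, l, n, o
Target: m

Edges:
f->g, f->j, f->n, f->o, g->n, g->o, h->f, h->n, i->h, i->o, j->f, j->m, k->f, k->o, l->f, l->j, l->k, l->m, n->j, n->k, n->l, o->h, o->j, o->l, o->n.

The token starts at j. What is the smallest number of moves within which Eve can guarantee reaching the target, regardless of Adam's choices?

1

A0 = {m}
A1: add {j} — j (Eve) has j→m.
A2 = A1; e.g. f (Adam) can still go to g. Fixed point.
j enters the attractor at level 1, so Eve can force the target in 1 move from there.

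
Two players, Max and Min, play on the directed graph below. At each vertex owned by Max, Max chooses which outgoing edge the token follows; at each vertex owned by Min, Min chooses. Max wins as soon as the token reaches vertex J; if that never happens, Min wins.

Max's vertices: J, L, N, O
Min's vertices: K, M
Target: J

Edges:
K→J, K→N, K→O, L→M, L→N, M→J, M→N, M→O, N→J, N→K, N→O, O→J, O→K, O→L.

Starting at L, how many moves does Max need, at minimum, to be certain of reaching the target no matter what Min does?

2

A0 = {J}
A1: add {N, O} — N (Max) has N→J; O (Max) has O→J.
A2: add {K, L, M} — K (Min): all of {J, N, O} already in; L (Max) has L→N; M (Min): all of {J, N, O} already in.
A2 = all vertices. Fixed point.
L enters the attractor at level 2, so Max can force the target in 2 moves from there.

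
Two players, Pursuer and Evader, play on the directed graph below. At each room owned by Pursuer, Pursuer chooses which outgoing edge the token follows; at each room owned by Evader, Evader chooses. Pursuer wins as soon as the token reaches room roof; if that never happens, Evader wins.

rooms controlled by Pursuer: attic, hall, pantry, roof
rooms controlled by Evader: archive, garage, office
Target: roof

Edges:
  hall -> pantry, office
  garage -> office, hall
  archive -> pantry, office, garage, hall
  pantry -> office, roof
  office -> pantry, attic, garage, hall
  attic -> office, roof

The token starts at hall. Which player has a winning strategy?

Pursuer

A0 = {roof}
A1: add {attic, pantry} — pantry (Pursuer) has pantry→roof; attic (Pursuer) has attic→roof.
A2: add {hall} — hall (Pursuer) has hall→pantry.
A3 = A2; e.g. office (Evader) can still go to garage. Fixed point.
hall ∈ A2, so Pursuer can force the target.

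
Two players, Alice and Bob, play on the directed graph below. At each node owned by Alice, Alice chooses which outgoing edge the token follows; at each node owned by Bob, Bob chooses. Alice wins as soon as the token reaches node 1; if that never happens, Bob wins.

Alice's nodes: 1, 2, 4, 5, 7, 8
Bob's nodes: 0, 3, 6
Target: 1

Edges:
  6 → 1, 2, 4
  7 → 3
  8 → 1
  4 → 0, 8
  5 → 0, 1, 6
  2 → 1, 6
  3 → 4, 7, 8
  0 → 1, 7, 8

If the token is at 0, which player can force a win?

A0 = {1}
A1: add {2, 5, 8} — 2 (Alice) has 2→1; 5 (Alice) has 5→1; 8 (Alice) has 8→1.
A2: add {4} — 4 (Alice) has 4→8.
A3: add {6} — 6 (Bob): all of {1, 2, 4} already in.
A4 = A3; e.g. 0 (Bob) can still go to 7. Fixed point.
0 never enters the attractor, so Bob can avoid the target forever.

Bob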